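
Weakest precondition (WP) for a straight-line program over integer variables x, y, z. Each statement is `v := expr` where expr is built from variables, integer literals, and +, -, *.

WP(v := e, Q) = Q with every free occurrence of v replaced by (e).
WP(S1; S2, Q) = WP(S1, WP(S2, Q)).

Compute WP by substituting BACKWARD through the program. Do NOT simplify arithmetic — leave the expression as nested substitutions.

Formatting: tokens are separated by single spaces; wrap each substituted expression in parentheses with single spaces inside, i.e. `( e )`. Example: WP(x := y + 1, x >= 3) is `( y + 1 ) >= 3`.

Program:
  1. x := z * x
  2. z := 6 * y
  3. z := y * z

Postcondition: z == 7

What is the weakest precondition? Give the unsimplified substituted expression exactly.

Answer: ( y * ( 6 * y ) ) == 7

Derivation:
post: z == 7
stmt 3: z := y * z  -- replace 1 occurrence(s) of z with (y * z)
  => ( y * z ) == 7
stmt 2: z := 6 * y  -- replace 1 occurrence(s) of z with (6 * y)
  => ( y * ( 6 * y ) ) == 7
stmt 1: x := z * x  -- replace 0 occurrence(s) of x with (z * x)
  => ( y * ( 6 * y ) ) == 7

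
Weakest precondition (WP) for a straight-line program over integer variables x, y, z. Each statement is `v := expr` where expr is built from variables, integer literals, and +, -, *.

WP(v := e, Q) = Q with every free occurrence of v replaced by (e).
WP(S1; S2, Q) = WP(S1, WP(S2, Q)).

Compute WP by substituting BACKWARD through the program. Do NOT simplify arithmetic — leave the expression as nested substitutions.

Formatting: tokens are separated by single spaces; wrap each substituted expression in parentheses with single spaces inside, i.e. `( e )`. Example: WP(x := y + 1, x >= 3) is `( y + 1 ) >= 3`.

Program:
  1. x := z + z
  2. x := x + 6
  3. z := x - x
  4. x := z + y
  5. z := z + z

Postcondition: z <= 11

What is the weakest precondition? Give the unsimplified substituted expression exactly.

Answer: ( ( ( ( z + z ) + 6 ) - ( ( z + z ) + 6 ) ) + ( ( ( z + z ) + 6 ) - ( ( z + z ) + 6 ) ) ) <= 11

Derivation:
post: z <= 11
stmt 5: z := z + z  -- replace 1 occurrence(s) of z with (z + z)
  => ( z + z ) <= 11
stmt 4: x := z + y  -- replace 0 occurrence(s) of x with (z + y)
  => ( z + z ) <= 11
stmt 3: z := x - x  -- replace 2 occurrence(s) of z with (x - x)
  => ( ( x - x ) + ( x - x ) ) <= 11
stmt 2: x := x + 6  -- replace 4 occurrence(s) of x with (x + 6)
  => ( ( ( x + 6 ) - ( x + 6 ) ) + ( ( x + 6 ) - ( x + 6 ) ) ) <= 11
stmt 1: x := z + z  -- replace 4 occurrence(s) of x with (z + z)
  => ( ( ( ( z + z ) + 6 ) - ( ( z + z ) + 6 ) ) + ( ( ( z + z ) + 6 ) - ( ( z + z ) + 6 ) ) ) <= 11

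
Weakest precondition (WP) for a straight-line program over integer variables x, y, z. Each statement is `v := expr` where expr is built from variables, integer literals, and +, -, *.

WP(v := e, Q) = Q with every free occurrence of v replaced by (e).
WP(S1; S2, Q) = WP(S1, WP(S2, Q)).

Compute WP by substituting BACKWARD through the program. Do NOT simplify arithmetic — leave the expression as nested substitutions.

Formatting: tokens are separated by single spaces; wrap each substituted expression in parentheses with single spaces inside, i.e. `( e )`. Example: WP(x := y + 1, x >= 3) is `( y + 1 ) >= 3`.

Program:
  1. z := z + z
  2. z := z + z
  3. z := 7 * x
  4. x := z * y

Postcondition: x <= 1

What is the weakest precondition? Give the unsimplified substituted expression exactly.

Answer: ( ( 7 * x ) * y ) <= 1

Derivation:
post: x <= 1
stmt 4: x := z * y  -- replace 1 occurrence(s) of x with (z * y)
  => ( z * y ) <= 1
stmt 3: z := 7 * x  -- replace 1 occurrence(s) of z with (7 * x)
  => ( ( 7 * x ) * y ) <= 1
stmt 2: z := z + z  -- replace 0 occurrence(s) of z with (z + z)
  => ( ( 7 * x ) * y ) <= 1
stmt 1: z := z + z  -- replace 0 occurrence(s) of z with (z + z)
  => ( ( 7 * x ) * y ) <= 1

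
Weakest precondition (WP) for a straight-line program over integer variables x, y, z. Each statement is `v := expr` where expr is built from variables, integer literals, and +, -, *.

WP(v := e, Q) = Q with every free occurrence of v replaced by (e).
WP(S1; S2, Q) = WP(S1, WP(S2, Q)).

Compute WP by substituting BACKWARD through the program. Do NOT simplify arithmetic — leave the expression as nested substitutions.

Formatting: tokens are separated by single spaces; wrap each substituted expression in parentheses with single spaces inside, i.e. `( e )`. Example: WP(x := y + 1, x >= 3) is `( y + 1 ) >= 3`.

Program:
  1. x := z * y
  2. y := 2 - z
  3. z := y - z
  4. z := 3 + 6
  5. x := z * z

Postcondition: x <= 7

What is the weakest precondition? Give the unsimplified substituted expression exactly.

Answer: ( ( 3 + 6 ) * ( 3 + 6 ) ) <= 7

Derivation:
post: x <= 7
stmt 5: x := z * z  -- replace 1 occurrence(s) of x with (z * z)
  => ( z * z ) <= 7
stmt 4: z := 3 + 6  -- replace 2 occurrence(s) of z with (3 + 6)
  => ( ( 3 + 6 ) * ( 3 + 6 ) ) <= 7
stmt 3: z := y - z  -- replace 0 occurrence(s) of z with (y - z)
  => ( ( 3 + 6 ) * ( 3 + 6 ) ) <= 7
stmt 2: y := 2 - z  -- replace 0 occurrence(s) of y with (2 - z)
  => ( ( 3 + 6 ) * ( 3 + 6 ) ) <= 7
stmt 1: x := z * y  -- replace 0 occurrence(s) of x with (z * y)
  => ( ( 3 + 6 ) * ( 3 + 6 ) ) <= 7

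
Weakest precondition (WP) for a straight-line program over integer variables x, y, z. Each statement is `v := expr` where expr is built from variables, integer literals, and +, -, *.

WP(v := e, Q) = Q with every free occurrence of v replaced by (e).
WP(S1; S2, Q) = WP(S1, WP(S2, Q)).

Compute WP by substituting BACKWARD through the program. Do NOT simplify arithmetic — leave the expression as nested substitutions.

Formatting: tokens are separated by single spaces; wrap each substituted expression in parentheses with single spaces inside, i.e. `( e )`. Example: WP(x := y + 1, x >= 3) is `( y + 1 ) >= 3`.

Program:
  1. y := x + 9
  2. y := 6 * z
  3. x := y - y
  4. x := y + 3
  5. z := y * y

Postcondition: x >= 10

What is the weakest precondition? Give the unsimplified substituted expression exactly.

Answer: ( ( 6 * z ) + 3 ) >= 10

Derivation:
post: x >= 10
stmt 5: z := y * y  -- replace 0 occurrence(s) of z with (y * y)
  => x >= 10
stmt 4: x := y + 3  -- replace 1 occurrence(s) of x with (y + 3)
  => ( y + 3 ) >= 10
stmt 3: x := y - y  -- replace 0 occurrence(s) of x with (y - y)
  => ( y + 3 ) >= 10
stmt 2: y := 6 * z  -- replace 1 occurrence(s) of y with (6 * z)
  => ( ( 6 * z ) + 3 ) >= 10
stmt 1: y := x + 9  -- replace 0 occurrence(s) of y with (x + 9)
  => ( ( 6 * z ) + 3 ) >= 10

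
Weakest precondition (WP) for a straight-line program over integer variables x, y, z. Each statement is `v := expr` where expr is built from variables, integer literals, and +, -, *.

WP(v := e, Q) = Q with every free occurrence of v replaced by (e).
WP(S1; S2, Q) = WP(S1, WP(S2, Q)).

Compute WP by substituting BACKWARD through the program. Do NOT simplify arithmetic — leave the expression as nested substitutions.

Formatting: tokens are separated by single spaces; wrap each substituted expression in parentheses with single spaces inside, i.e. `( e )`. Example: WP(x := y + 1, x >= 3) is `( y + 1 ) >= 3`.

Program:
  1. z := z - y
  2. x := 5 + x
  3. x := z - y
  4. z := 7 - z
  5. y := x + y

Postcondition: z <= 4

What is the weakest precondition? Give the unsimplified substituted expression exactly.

Answer: ( 7 - ( z - y ) ) <= 4

Derivation:
post: z <= 4
stmt 5: y := x + y  -- replace 0 occurrence(s) of y with (x + y)
  => z <= 4
stmt 4: z := 7 - z  -- replace 1 occurrence(s) of z with (7 - z)
  => ( 7 - z ) <= 4
stmt 3: x := z - y  -- replace 0 occurrence(s) of x with (z - y)
  => ( 7 - z ) <= 4
stmt 2: x := 5 + x  -- replace 0 occurrence(s) of x with (5 + x)
  => ( 7 - z ) <= 4
stmt 1: z := z - y  -- replace 1 occurrence(s) of z with (z - y)
  => ( 7 - ( z - y ) ) <= 4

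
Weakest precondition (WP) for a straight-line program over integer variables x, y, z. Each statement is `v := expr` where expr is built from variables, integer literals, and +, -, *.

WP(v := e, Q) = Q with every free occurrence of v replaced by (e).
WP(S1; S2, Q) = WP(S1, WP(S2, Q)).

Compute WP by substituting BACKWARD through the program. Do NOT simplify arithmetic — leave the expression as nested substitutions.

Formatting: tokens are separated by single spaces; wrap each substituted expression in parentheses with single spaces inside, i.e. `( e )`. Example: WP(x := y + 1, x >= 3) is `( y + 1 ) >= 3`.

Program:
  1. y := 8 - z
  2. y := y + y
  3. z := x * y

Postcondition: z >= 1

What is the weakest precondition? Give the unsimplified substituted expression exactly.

post: z >= 1
stmt 3: z := x * y  -- replace 1 occurrence(s) of z with (x * y)
  => ( x * y ) >= 1
stmt 2: y := y + y  -- replace 1 occurrence(s) of y with (y + y)
  => ( x * ( y + y ) ) >= 1
stmt 1: y := 8 - z  -- replace 2 occurrence(s) of y with (8 - z)
  => ( x * ( ( 8 - z ) + ( 8 - z ) ) ) >= 1

Answer: ( x * ( ( 8 - z ) + ( 8 - z ) ) ) >= 1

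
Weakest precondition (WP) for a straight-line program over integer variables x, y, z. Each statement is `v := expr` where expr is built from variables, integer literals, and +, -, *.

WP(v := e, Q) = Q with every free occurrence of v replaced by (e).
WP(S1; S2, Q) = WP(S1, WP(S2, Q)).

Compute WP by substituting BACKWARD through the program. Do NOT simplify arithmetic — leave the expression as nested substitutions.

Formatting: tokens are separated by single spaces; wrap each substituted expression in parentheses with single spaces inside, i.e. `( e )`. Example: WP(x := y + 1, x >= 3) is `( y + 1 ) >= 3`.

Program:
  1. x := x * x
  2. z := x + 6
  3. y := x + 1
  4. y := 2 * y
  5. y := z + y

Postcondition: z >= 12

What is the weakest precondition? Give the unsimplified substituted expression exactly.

post: z >= 12
stmt 5: y := z + y  -- replace 0 occurrence(s) of y with (z + y)
  => z >= 12
stmt 4: y := 2 * y  -- replace 0 occurrence(s) of y with (2 * y)
  => z >= 12
stmt 3: y := x + 1  -- replace 0 occurrence(s) of y with (x + 1)
  => z >= 12
stmt 2: z := x + 6  -- replace 1 occurrence(s) of z with (x + 6)
  => ( x + 6 ) >= 12
stmt 1: x := x * x  -- replace 1 occurrence(s) of x with (x * x)
  => ( ( x * x ) + 6 ) >= 12

Answer: ( ( x * x ) + 6 ) >= 12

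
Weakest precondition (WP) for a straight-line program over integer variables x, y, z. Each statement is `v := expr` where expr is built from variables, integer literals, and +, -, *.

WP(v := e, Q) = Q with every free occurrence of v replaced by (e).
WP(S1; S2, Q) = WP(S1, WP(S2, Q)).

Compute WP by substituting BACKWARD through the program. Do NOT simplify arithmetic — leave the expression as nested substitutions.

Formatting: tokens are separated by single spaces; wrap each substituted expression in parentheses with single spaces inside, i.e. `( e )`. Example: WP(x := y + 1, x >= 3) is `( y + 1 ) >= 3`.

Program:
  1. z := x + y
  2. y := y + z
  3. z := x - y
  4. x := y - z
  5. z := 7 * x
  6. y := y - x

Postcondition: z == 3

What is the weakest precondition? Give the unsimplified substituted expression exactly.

post: z == 3
stmt 6: y := y - x  -- replace 0 occurrence(s) of y with (y - x)
  => z == 3
stmt 5: z := 7 * x  -- replace 1 occurrence(s) of z with (7 * x)
  => ( 7 * x ) == 3
stmt 4: x := y - z  -- replace 1 occurrence(s) of x with (y - z)
  => ( 7 * ( y - z ) ) == 3
stmt 3: z := x - y  -- replace 1 occurrence(s) of z with (x - y)
  => ( 7 * ( y - ( x - y ) ) ) == 3
stmt 2: y := y + z  -- replace 2 occurrence(s) of y with (y + z)
  => ( 7 * ( ( y + z ) - ( x - ( y + z ) ) ) ) == 3
stmt 1: z := x + y  -- replace 2 occurrence(s) of z with (x + y)
  => ( 7 * ( ( y + ( x + y ) ) - ( x - ( y + ( x + y ) ) ) ) ) == 3

Answer: ( 7 * ( ( y + ( x + y ) ) - ( x - ( y + ( x + y ) ) ) ) ) == 3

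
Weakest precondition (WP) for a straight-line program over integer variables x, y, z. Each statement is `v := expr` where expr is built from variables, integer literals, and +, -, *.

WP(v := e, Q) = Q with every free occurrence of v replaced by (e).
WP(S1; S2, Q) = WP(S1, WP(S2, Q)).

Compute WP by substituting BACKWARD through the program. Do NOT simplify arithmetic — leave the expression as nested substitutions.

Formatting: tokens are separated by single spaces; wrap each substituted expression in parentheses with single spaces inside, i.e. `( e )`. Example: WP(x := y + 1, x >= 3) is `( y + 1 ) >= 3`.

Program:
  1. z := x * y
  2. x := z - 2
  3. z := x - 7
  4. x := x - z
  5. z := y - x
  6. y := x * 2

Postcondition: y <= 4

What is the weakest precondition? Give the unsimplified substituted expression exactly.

Answer: ( ( ( ( x * y ) - 2 ) - ( ( ( x * y ) - 2 ) - 7 ) ) * 2 ) <= 4

Derivation:
post: y <= 4
stmt 6: y := x * 2  -- replace 1 occurrence(s) of y with (x * 2)
  => ( x * 2 ) <= 4
stmt 5: z := y - x  -- replace 0 occurrence(s) of z with (y - x)
  => ( x * 2 ) <= 4
stmt 4: x := x - z  -- replace 1 occurrence(s) of x with (x - z)
  => ( ( x - z ) * 2 ) <= 4
stmt 3: z := x - 7  -- replace 1 occurrence(s) of z with (x - 7)
  => ( ( x - ( x - 7 ) ) * 2 ) <= 4
stmt 2: x := z - 2  -- replace 2 occurrence(s) of x with (z - 2)
  => ( ( ( z - 2 ) - ( ( z - 2 ) - 7 ) ) * 2 ) <= 4
stmt 1: z := x * y  -- replace 2 occurrence(s) of z with (x * y)
  => ( ( ( ( x * y ) - 2 ) - ( ( ( x * y ) - 2 ) - 7 ) ) * 2 ) <= 4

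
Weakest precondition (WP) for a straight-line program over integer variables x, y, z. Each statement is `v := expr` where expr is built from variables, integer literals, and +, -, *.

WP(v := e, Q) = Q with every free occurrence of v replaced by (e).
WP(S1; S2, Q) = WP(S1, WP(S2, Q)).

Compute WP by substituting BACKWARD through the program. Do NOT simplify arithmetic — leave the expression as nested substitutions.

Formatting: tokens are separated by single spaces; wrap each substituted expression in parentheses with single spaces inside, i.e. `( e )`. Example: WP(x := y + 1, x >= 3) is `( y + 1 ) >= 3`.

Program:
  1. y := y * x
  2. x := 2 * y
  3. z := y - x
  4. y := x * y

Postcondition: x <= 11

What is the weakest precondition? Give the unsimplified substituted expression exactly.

post: x <= 11
stmt 4: y := x * y  -- replace 0 occurrence(s) of y with (x * y)
  => x <= 11
stmt 3: z := y - x  -- replace 0 occurrence(s) of z with (y - x)
  => x <= 11
stmt 2: x := 2 * y  -- replace 1 occurrence(s) of x with (2 * y)
  => ( 2 * y ) <= 11
stmt 1: y := y * x  -- replace 1 occurrence(s) of y with (y * x)
  => ( 2 * ( y * x ) ) <= 11

Answer: ( 2 * ( y * x ) ) <= 11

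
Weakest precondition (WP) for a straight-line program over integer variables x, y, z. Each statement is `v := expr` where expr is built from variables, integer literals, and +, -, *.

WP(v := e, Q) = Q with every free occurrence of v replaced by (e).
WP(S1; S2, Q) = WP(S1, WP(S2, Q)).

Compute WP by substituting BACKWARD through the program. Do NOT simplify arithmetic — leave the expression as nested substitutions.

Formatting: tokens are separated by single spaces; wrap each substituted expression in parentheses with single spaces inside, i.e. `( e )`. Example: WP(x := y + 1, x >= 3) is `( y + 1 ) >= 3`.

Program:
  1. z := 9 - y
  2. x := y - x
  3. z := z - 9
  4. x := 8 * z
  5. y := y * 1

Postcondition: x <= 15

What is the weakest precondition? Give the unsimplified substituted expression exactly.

post: x <= 15
stmt 5: y := y * 1  -- replace 0 occurrence(s) of y with (y * 1)
  => x <= 15
stmt 4: x := 8 * z  -- replace 1 occurrence(s) of x with (8 * z)
  => ( 8 * z ) <= 15
stmt 3: z := z - 9  -- replace 1 occurrence(s) of z with (z - 9)
  => ( 8 * ( z - 9 ) ) <= 15
stmt 2: x := y - x  -- replace 0 occurrence(s) of x with (y - x)
  => ( 8 * ( z - 9 ) ) <= 15
stmt 1: z := 9 - y  -- replace 1 occurrence(s) of z with (9 - y)
  => ( 8 * ( ( 9 - y ) - 9 ) ) <= 15

Answer: ( 8 * ( ( 9 - y ) - 9 ) ) <= 15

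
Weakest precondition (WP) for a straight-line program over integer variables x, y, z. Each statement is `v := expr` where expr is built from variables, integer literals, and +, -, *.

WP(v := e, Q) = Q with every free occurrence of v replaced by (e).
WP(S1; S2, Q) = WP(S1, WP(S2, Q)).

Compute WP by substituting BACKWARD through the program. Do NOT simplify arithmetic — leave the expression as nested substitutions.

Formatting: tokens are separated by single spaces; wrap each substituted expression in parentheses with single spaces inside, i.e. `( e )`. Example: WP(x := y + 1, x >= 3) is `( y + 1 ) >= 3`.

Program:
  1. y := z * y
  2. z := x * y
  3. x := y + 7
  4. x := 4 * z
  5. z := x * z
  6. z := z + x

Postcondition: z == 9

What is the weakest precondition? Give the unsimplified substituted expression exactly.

Answer: ( ( ( 4 * ( x * ( z * y ) ) ) * ( x * ( z * y ) ) ) + ( 4 * ( x * ( z * y ) ) ) ) == 9

Derivation:
post: z == 9
stmt 6: z := z + x  -- replace 1 occurrence(s) of z with (z + x)
  => ( z + x ) == 9
stmt 5: z := x * z  -- replace 1 occurrence(s) of z with (x * z)
  => ( ( x * z ) + x ) == 9
stmt 4: x := 4 * z  -- replace 2 occurrence(s) of x with (4 * z)
  => ( ( ( 4 * z ) * z ) + ( 4 * z ) ) == 9
stmt 3: x := y + 7  -- replace 0 occurrence(s) of x with (y + 7)
  => ( ( ( 4 * z ) * z ) + ( 4 * z ) ) == 9
stmt 2: z := x * y  -- replace 3 occurrence(s) of z with (x * y)
  => ( ( ( 4 * ( x * y ) ) * ( x * y ) ) + ( 4 * ( x * y ) ) ) == 9
stmt 1: y := z * y  -- replace 3 occurrence(s) of y with (z * y)
  => ( ( ( 4 * ( x * ( z * y ) ) ) * ( x * ( z * y ) ) ) + ( 4 * ( x * ( z * y ) ) ) ) == 9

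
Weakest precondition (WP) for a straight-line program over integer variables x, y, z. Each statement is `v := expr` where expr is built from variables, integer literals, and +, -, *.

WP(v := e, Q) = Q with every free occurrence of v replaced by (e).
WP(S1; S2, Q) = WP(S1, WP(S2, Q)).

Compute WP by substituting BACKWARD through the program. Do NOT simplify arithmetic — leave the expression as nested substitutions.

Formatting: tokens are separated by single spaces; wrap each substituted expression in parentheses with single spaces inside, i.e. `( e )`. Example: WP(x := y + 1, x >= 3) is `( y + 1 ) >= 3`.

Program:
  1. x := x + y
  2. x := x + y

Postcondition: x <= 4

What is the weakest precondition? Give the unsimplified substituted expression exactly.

post: x <= 4
stmt 2: x := x + y  -- replace 1 occurrence(s) of x with (x + y)
  => ( x + y ) <= 4
stmt 1: x := x + y  -- replace 1 occurrence(s) of x with (x + y)
  => ( ( x + y ) + y ) <= 4

Answer: ( ( x + y ) + y ) <= 4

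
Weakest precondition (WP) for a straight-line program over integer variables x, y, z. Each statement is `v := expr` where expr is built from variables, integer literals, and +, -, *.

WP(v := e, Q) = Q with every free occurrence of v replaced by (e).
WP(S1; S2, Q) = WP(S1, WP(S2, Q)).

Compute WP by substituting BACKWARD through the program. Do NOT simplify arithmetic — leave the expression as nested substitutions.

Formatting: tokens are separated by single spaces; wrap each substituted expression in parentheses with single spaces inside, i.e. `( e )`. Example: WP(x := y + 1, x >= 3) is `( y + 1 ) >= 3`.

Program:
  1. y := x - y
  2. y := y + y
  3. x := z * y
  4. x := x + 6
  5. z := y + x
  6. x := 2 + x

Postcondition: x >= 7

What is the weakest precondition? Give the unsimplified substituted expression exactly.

Answer: ( 2 + ( ( z * ( ( x - y ) + ( x - y ) ) ) + 6 ) ) >= 7

Derivation:
post: x >= 7
stmt 6: x := 2 + x  -- replace 1 occurrence(s) of x with (2 + x)
  => ( 2 + x ) >= 7
stmt 5: z := y + x  -- replace 0 occurrence(s) of z with (y + x)
  => ( 2 + x ) >= 7
stmt 4: x := x + 6  -- replace 1 occurrence(s) of x with (x + 6)
  => ( 2 + ( x + 6 ) ) >= 7
stmt 3: x := z * y  -- replace 1 occurrence(s) of x with (z * y)
  => ( 2 + ( ( z * y ) + 6 ) ) >= 7
stmt 2: y := y + y  -- replace 1 occurrence(s) of y with (y + y)
  => ( 2 + ( ( z * ( y + y ) ) + 6 ) ) >= 7
stmt 1: y := x - y  -- replace 2 occurrence(s) of y with (x - y)
  => ( 2 + ( ( z * ( ( x - y ) + ( x - y ) ) ) + 6 ) ) >= 7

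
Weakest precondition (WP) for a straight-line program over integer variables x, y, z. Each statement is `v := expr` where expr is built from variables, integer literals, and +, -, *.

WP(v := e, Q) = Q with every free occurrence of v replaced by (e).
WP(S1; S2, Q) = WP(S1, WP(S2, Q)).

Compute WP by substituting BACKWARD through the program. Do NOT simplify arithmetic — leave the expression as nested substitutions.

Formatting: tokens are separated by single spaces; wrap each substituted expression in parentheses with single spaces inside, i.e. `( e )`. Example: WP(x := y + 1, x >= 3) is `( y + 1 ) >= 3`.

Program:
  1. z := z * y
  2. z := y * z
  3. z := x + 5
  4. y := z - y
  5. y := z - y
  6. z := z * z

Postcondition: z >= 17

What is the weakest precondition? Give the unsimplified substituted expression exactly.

Answer: ( ( x + 5 ) * ( x + 5 ) ) >= 17

Derivation:
post: z >= 17
stmt 6: z := z * z  -- replace 1 occurrence(s) of z with (z * z)
  => ( z * z ) >= 17
stmt 5: y := z - y  -- replace 0 occurrence(s) of y with (z - y)
  => ( z * z ) >= 17
stmt 4: y := z - y  -- replace 0 occurrence(s) of y with (z - y)
  => ( z * z ) >= 17
stmt 3: z := x + 5  -- replace 2 occurrence(s) of z with (x + 5)
  => ( ( x + 5 ) * ( x + 5 ) ) >= 17
stmt 2: z := y * z  -- replace 0 occurrence(s) of z with (y * z)
  => ( ( x + 5 ) * ( x + 5 ) ) >= 17
stmt 1: z := z * y  -- replace 0 occurrence(s) of z with (z * y)
  => ( ( x + 5 ) * ( x + 5 ) ) >= 17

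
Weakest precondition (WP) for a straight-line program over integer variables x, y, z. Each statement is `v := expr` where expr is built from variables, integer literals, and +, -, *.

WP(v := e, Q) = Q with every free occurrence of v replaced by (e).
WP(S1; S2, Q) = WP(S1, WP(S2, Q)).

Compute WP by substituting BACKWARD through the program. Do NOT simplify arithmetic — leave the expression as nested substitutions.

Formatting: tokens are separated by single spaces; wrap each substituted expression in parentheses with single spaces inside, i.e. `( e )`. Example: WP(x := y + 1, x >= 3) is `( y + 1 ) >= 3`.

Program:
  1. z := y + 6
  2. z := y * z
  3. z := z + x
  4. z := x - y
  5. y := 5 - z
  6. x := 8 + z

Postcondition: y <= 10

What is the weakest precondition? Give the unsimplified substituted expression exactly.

post: y <= 10
stmt 6: x := 8 + z  -- replace 0 occurrence(s) of x with (8 + z)
  => y <= 10
stmt 5: y := 5 - z  -- replace 1 occurrence(s) of y with (5 - z)
  => ( 5 - z ) <= 10
stmt 4: z := x - y  -- replace 1 occurrence(s) of z with (x - y)
  => ( 5 - ( x - y ) ) <= 10
stmt 3: z := z + x  -- replace 0 occurrence(s) of z with (z + x)
  => ( 5 - ( x - y ) ) <= 10
stmt 2: z := y * z  -- replace 0 occurrence(s) of z with (y * z)
  => ( 5 - ( x - y ) ) <= 10
stmt 1: z := y + 6  -- replace 0 occurrence(s) of z with (y + 6)
  => ( 5 - ( x - y ) ) <= 10

Answer: ( 5 - ( x - y ) ) <= 10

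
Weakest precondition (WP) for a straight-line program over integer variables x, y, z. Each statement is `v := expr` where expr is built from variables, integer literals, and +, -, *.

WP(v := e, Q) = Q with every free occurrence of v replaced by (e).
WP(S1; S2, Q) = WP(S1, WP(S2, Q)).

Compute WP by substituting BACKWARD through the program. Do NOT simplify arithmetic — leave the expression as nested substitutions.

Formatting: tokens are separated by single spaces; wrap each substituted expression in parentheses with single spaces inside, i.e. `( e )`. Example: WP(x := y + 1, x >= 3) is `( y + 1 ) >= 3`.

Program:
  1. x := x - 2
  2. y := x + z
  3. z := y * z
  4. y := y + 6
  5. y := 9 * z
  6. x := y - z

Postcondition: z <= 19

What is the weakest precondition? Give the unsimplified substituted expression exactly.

post: z <= 19
stmt 6: x := y - z  -- replace 0 occurrence(s) of x with (y - z)
  => z <= 19
stmt 5: y := 9 * z  -- replace 0 occurrence(s) of y with (9 * z)
  => z <= 19
stmt 4: y := y + 6  -- replace 0 occurrence(s) of y with (y + 6)
  => z <= 19
stmt 3: z := y * z  -- replace 1 occurrence(s) of z with (y * z)
  => ( y * z ) <= 19
stmt 2: y := x + z  -- replace 1 occurrence(s) of y with (x + z)
  => ( ( x + z ) * z ) <= 19
stmt 1: x := x - 2  -- replace 1 occurrence(s) of x with (x - 2)
  => ( ( ( x - 2 ) + z ) * z ) <= 19

Answer: ( ( ( x - 2 ) + z ) * z ) <= 19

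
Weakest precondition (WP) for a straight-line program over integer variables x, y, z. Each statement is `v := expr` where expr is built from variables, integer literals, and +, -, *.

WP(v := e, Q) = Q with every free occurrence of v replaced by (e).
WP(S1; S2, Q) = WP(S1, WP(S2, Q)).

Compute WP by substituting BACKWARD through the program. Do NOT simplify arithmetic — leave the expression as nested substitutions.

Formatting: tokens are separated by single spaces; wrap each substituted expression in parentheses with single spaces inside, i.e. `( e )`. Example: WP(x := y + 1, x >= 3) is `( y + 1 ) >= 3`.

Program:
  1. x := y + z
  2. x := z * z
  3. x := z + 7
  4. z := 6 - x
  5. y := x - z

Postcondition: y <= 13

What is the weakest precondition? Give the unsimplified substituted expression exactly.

Answer: ( ( z + 7 ) - ( 6 - ( z + 7 ) ) ) <= 13

Derivation:
post: y <= 13
stmt 5: y := x - z  -- replace 1 occurrence(s) of y with (x - z)
  => ( x - z ) <= 13
stmt 4: z := 6 - x  -- replace 1 occurrence(s) of z with (6 - x)
  => ( x - ( 6 - x ) ) <= 13
stmt 3: x := z + 7  -- replace 2 occurrence(s) of x with (z + 7)
  => ( ( z + 7 ) - ( 6 - ( z + 7 ) ) ) <= 13
stmt 2: x := z * z  -- replace 0 occurrence(s) of x with (z * z)
  => ( ( z + 7 ) - ( 6 - ( z + 7 ) ) ) <= 13
stmt 1: x := y + z  -- replace 0 occurrence(s) of x with (y + z)
  => ( ( z + 7 ) - ( 6 - ( z + 7 ) ) ) <= 13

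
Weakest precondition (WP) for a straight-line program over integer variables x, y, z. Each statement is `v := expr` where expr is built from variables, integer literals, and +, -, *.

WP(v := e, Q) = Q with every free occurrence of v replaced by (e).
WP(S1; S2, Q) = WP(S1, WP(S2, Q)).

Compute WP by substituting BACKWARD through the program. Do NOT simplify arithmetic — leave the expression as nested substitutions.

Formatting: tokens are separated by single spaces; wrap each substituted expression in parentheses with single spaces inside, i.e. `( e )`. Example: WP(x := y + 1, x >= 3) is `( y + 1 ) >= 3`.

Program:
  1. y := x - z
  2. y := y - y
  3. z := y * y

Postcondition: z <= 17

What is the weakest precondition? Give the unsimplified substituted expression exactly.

Answer: ( ( ( x - z ) - ( x - z ) ) * ( ( x - z ) - ( x - z ) ) ) <= 17

Derivation:
post: z <= 17
stmt 3: z := y * y  -- replace 1 occurrence(s) of z with (y * y)
  => ( y * y ) <= 17
stmt 2: y := y - y  -- replace 2 occurrence(s) of y with (y - y)
  => ( ( y - y ) * ( y - y ) ) <= 17
stmt 1: y := x - z  -- replace 4 occurrence(s) of y with (x - z)
  => ( ( ( x - z ) - ( x - z ) ) * ( ( x - z ) - ( x - z ) ) ) <= 17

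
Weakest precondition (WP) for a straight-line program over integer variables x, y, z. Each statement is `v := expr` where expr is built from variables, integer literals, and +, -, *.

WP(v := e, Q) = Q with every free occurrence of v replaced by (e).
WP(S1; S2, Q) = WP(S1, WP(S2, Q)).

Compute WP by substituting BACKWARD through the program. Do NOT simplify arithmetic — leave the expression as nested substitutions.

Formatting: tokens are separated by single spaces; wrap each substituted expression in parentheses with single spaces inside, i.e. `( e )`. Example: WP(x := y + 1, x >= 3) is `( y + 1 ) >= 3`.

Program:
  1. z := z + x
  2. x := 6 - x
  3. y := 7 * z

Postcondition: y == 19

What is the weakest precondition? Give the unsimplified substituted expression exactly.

post: y == 19
stmt 3: y := 7 * z  -- replace 1 occurrence(s) of y with (7 * z)
  => ( 7 * z ) == 19
stmt 2: x := 6 - x  -- replace 0 occurrence(s) of x with (6 - x)
  => ( 7 * z ) == 19
stmt 1: z := z + x  -- replace 1 occurrence(s) of z with (z + x)
  => ( 7 * ( z + x ) ) == 19

Answer: ( 7 * ( z + x ) ) == 19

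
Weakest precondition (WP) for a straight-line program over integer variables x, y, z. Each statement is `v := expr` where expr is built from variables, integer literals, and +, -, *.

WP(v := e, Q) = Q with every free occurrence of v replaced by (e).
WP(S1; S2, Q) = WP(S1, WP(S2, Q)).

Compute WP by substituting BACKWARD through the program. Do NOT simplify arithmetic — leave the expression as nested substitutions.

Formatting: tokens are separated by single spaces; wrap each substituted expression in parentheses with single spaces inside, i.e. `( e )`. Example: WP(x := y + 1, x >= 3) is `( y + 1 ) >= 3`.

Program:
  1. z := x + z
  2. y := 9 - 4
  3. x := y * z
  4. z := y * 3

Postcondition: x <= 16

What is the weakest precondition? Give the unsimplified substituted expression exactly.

Answer: ( ( 9 - 4 ) * ( x + z ) ) <= 16

Derivation:
post: x <= 16
stmt 4: z := y * 3  -- replace 0 occurrence(s) of z with (y * 3)
  => x <= 16
stmt 3: x := y * z  -- replace 1 occurrence(s) of x with (y * z)
  => ( y * z ) <= 16
stmt 2: y := 9 - 4  -- replace 1 occurrence(s) of y with (9 - 4)
  => ( ( 9 - 4 ) * z ) <= 16
stmt 1: z := x + z  -- replace 1 occurrence(s) of z with (x + z)
  => ( ( 9 - 4 ) * ( x + z ) ) <= 16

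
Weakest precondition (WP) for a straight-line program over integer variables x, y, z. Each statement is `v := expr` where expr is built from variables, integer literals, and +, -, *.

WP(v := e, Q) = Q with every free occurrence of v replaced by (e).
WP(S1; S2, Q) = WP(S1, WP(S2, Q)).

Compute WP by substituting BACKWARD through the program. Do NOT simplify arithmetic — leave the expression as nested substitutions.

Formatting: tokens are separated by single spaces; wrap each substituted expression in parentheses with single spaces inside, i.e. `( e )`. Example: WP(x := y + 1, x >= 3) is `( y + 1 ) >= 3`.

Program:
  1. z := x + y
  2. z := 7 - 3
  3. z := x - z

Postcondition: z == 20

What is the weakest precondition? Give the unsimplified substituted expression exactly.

post: z == 20
stmt 3: z := x - z  -- replace 1 occurrence(s) of z with (x - z)
  => ( x - z ) == 20
stmt 2: z := 7 - 3  -- replace 1 occurrence(s) of z with (7 - 3)
  => ( x - ( 7 - 3 ) ) == 20
stmt 1: z := x + y  -- replace 0 occurrence(s) of z with (x + y)
  => ( x - ( 7 - 3 ) ) == 20

Answer: ( x - ( 7 - 3 ) ) == 20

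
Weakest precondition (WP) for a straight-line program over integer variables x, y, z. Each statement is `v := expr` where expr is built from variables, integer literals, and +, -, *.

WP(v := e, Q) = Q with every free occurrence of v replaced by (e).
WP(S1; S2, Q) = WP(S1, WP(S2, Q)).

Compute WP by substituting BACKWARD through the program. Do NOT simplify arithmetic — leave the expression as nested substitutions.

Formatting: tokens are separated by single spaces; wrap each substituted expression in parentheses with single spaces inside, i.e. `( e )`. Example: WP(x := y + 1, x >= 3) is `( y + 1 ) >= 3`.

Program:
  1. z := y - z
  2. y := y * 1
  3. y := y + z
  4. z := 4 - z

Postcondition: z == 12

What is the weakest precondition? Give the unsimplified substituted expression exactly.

post: z == 12
stmt 4: z := 4 - z  -- replace 1 occurrence(s) of z with (4 - z)
  => ( 4 - z ) == 12
stmt 3: y := y + z  -- replace 0 occurrence(s) of y with (y + z)
  => ( 4 - z ) == 12
stmt 2: y := y * 1  -- replace 0 occurrence(s) of y with (y * 1)
  => ( 4 - z ) == 12
stmt 1: z := y - z  -- replace 1 occurrence(s) of z with (y - z)
  => ( 4 - ( y - z ) ) == 12

Answer: ( 4 - ( y - z ) ) == 12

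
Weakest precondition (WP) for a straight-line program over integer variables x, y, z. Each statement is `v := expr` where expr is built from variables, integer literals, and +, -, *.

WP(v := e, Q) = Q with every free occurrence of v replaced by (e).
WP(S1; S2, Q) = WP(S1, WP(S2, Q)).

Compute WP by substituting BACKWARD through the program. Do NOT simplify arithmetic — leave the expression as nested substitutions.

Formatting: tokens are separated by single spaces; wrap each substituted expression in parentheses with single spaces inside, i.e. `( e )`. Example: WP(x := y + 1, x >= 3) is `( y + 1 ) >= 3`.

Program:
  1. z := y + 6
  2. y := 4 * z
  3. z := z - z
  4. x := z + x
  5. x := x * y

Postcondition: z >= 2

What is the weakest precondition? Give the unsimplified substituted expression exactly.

Answer: ( ( y + 6 ) - ( y + 6 ) ) >= 2

Derivation:
post: z >= 2
stmt 5: x := x * y  -- replace 0 occurrence(s) of x with (x * y)
  => z >= 2
stmt 4: x := z + x  -- replace 0 occurrence(s) of x with (z + x)
  => z >= 2
stmt 3: z := z - z  -- replace 1 occurrence(s) of z with (z - z)
  => ( z - z ) >= 2
stmt 2: y := 4 * z  -- replace 0 occurrence(s) of y with (4 * z)
  => ( z - z ) >= 2
stmt 1: z := y + 6  -- replace 2 occurrence(s) of z with (y + 6)
  => ( ( y + 6 ) - ( y + 6 ) ) >= 2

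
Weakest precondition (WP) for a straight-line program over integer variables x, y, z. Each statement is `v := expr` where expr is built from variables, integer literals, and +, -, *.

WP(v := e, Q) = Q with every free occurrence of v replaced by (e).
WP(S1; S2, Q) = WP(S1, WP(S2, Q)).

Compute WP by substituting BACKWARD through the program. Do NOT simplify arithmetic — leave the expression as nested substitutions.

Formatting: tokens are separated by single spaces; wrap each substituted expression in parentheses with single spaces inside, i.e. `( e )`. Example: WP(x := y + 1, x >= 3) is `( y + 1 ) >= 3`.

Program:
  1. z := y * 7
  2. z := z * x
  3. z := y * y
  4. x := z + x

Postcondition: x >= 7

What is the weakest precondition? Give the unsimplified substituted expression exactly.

Answer: ( ( y * y ) + x ) >= 7

Derivation:
post: x >= 7
stmt 4: x := z + x  -- replace 1 occurrence(s) of x with (z + x)
  => ( z + x ) >= 7
stmt 3: z := y * y  -- replace 1 occurrence(s) of z with (y * y)
  => ( ( y * y ) + x ) >= 7
stmt 2: z := z * x  -- replace 0 occurrence(s) of z with (z * x)
  => ( ( y * y ) + x ) >= 7
stmt 1: z := y * 7  -- replace 0 occurrence(s) of z with (y * 7)
  => ( ( y * y ) + x ) >= 7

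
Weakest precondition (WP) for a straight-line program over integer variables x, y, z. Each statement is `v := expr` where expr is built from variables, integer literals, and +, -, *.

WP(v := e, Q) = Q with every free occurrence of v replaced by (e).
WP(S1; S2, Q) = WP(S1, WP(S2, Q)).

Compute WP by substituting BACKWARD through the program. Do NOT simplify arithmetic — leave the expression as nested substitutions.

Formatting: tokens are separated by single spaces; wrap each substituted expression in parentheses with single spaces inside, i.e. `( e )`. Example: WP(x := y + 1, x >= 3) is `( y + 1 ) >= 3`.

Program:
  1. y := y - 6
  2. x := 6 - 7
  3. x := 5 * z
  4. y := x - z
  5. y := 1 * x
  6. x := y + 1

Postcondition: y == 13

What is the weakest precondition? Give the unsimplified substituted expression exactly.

Answer: ( 1 * ( 5 * z ) ) == 13

Derivation:
post: y == 13
stmt 6: x := y + 1  -- replace 0 occurrence(s) of x with (y + 1)
  => y == 13
stmt 5: y := 1 * x  -- replace 1 occurrence(s) of y with (1 * x)
  => ( 1 * x ) == 13
stmt 4: y := x - z  -- replace 0 occurrence(s) of y with (x - z)
  => ( 1 * x ) == 13
stmt 3: x := 5 * z  -- replace 1 occurrence(s) of x with (5 * z)
  => ( 1 * ( 5 * z ) ) == 13
stmt 2: x := 6 - 7  -- replace 0 occurrence(s) of x with (6 - 7)
  => ( 1 * ( 5 * z ) ) == 13
stmt 1: y := y - 6  -- replace 0 occurrence(s) of y with (y - 6)
  => ( 1 * ( 5 * z ) ) == 13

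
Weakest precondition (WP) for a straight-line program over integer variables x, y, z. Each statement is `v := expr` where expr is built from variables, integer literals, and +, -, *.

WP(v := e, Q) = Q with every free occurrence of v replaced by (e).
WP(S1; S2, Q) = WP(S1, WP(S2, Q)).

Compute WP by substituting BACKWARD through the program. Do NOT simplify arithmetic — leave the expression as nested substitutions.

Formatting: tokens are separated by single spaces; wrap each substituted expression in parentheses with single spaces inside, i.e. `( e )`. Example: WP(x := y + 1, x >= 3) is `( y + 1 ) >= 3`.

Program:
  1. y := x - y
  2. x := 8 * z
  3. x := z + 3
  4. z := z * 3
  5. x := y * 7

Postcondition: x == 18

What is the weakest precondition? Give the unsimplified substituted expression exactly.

Answer: ( ( x - y ) * 7 ) == 18

Derivation:
post: x == 18
stmt 5: x := y * 7  -- replace 1 occurrence(s) of x with (y * 7)
  => ( y * 7 ) == 18
stmt 4: z := z * 3  -- replace 0 occurrence(s) of z with (z * 3)
  => ( y * 7 ) == 18
stmt 3: x := z + 3  -- replace 0 occurrence(s) of x with (z + 3)
  => ( y * 7 ) == 18
stmt 2: x := 8 * z  -- replace 0 occurrence(s) of x with (8 * z)
  => ( y * 7 ) == 18
stmt 1: y := x - y  -- replace 1 occurrence(s) of y with (x - y)
  => ( ( x - y ) * 7 ) == 18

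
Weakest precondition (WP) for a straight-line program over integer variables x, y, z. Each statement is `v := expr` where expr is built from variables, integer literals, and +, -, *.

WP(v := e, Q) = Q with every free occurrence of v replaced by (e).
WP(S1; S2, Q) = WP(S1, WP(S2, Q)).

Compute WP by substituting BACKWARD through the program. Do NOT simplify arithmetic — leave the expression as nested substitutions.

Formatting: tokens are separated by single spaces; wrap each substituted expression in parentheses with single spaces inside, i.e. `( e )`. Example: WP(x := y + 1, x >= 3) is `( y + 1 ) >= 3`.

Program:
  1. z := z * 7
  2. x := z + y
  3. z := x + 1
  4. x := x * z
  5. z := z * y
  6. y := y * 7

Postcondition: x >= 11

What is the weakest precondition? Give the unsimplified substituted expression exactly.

Answer: ( ( ( z * 7 ) + y ) * ( ( ( z * 7 ) + y ) + 1 ) ) >= 11

Derivation:
post: x >= 11
stmt 6: y := y * 7  -- replace 0 occurrence(s) of y with (y * 7)
  => x >= 11
stmt 5: z := z * y  -- replace 0 occurrence(s) of z with (z * y)
  => x >= 11
stmt 4: x := x * z  -- replace 1 occurrence(s) of x with (x * z)
  => ( x * z ) >= 11
stmt 3: z := x + 1  -- replace 1 occurrence(s) of z with (x + 1)
  => ( x * ( x + 1 ) ) >= 11
stmt 2: x := z + y  -- replace 2 occurrence(s) of x with (z + y)
  => ( ( z + y ) * ( ( z + y ) + 1 ) ) >= 11
stmt 1: z := z * 7  -- replace 2 occurrence(s) of z with (z * 7)
  => ( ( ( z * 7 ) + y ) * ( ( ( z * 7 ) + y ) + 1 ) ) >= 11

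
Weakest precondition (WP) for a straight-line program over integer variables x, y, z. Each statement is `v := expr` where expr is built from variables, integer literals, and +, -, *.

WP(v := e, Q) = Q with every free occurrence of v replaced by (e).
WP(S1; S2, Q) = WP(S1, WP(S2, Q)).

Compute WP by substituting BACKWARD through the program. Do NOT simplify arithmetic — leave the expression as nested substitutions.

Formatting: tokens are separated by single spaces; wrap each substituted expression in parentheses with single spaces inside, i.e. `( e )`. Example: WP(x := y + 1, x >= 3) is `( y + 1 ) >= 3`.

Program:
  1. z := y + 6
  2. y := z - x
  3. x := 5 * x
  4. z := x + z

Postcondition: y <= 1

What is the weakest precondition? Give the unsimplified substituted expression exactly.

post: y <= 1
stmt 4: z := x + z  -- replace 0 occurrence(s) of z with (x + z)
  => y <= 1
stmt 3: x := 5 * x  -- replace 0 occurrence(s) of x with (5 * x)
  => y <= 1
stmt 2: y := z - x  -- replace 1 occurrence(s) of y with (z - x)
  => ( z - x ) <= 1
stmt 1: z := y + 6  -- replace 1 occurrence(s) of z with (y + 6)
  => ( ( y + 6 ) - x ) <= 1

Answer: ( ( y + 6 ) - x ) <= 1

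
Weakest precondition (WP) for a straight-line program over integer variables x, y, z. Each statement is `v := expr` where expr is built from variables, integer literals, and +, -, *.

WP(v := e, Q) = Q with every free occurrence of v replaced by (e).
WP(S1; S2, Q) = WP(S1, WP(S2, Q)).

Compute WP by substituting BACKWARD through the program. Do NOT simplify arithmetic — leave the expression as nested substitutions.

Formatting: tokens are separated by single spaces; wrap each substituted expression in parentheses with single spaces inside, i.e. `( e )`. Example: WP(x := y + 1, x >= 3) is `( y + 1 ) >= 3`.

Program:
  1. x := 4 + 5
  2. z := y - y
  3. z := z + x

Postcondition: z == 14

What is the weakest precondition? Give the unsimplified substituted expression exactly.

post: z == 14
stmt 3: z := z + x  -- replace 1 occurrence(s) of z with (z + x)
  => ( z + x ) == 14
stmt 2: z := y - y  -- replace 1 occurrence(s) of z with (y - y)
  => ( ( y - y ) + x ) == 14
stmt 1: x := 4 + 5  -- replace 1 occurrence(s) of x with (4 + 5)
  => ( ( y - y ) + ( 4 + 5 ) ) == 14

Answer: ( ( y - y ) + ( 4 + 5 ) ) == 14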